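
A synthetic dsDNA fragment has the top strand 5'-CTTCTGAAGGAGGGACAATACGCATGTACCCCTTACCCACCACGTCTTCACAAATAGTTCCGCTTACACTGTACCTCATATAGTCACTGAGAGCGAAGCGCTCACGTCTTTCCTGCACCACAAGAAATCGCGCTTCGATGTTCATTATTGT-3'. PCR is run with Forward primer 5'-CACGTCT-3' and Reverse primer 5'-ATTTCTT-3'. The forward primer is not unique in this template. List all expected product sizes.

The forward primer CACGTCT matches the top strand at positions 41–47, 103–109.
The reverse primer's reverse complement is AAGAAAT, matching at positions 122–128.
Each forward site pairs with the reverse site to give a product ending at position 128: sizes 88, 26 bp.

88 bp, 26 bp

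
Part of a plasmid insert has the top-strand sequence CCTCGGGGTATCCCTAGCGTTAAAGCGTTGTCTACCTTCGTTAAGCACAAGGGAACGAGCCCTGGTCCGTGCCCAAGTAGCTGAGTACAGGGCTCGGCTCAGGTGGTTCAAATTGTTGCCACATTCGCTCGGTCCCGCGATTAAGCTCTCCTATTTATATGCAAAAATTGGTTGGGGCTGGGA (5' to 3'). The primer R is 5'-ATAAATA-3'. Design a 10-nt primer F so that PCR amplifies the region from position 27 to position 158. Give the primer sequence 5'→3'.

The reverse primer's reverse complement TATTTAT matches the template at positions 152–158; the product starts at position 27.
The forward primer is identical to the top strand over positions 27–36: GTTGTCTACC.

5'-GTTGTCTACC-3'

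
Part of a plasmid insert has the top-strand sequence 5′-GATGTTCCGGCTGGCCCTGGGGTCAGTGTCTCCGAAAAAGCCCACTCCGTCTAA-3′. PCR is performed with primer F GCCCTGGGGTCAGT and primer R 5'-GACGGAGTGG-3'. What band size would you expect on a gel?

38 bp

The forward primer matches the template at positions 14–27.
Taking the reverse complement of GACGGAGTGG gives CCACTCCGTC, found at positions 42–51 on the template; the primer anneals here to the top strand with its 3' end pointing upstream.
Amplicon spans positions 14–51: 38 bp.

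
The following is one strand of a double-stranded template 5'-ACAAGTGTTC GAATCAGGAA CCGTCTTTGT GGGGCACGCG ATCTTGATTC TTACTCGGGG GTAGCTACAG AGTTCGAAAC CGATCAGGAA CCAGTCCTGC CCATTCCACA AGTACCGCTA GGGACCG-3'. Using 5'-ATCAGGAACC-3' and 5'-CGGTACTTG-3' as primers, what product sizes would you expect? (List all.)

The forward primer ATCAGGAACC matches the top strand at positions 13–22, 83–92.
The reverse primer's reverse complement is CAAGTACCG, matching at positions 109–117.
Each forward site pairs with the reverse site to give a product ending at position 117: sizes 105, 35 bp.

105 bp, 35 bp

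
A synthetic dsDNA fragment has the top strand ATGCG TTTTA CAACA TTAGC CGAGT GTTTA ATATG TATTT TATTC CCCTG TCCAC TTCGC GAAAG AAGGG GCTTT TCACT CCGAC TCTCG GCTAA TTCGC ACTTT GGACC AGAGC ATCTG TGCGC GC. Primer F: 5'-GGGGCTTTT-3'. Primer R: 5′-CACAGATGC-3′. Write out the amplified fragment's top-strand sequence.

5'-GGGGCTTTTCACTCCGACTCTCGGCTAATTCGCACTTTGGACCAGAGCATCTGTG-3'

The forward primer matches the template at positions 68–76.
Reverse complement of the reverse primer: GCATCTGTG. This occurs on the top strand at positions 114–122.
The product is the template from position 68 through 122 (55 bp).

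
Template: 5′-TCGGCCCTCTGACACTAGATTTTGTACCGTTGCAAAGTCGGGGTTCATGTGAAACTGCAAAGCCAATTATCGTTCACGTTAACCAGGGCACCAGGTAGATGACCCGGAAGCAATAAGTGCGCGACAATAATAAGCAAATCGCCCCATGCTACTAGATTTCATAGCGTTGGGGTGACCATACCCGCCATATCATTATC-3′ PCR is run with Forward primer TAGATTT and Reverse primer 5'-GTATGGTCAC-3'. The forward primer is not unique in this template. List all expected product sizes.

The forward primer TAGATTT matches the top strand at positions 16–22, 153–159.
The reverse primer's reverse complement is GTGACCATAC, matching at positions 172–181.
Each forward site pairs with the reverse site to give a product ending at position 181: sizes 166, 29 bp.

166 bp, 29 bp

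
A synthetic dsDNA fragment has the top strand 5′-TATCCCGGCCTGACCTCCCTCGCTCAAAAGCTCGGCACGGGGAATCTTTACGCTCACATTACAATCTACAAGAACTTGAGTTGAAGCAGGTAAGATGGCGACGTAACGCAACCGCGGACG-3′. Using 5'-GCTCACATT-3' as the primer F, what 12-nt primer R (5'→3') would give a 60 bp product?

The forward primer binds at positions 52–60, so a 60 bp product ends at position 52 + 60 − 1 = 111.
The reverse primer anneals to the top strand over positions 100–111, i.e. to GACGTAACGCAA.
Its sequence written 5'→3' is the reverse complement: TTGCGTTACGTC.

5'-TTGCGTTACGTC-3'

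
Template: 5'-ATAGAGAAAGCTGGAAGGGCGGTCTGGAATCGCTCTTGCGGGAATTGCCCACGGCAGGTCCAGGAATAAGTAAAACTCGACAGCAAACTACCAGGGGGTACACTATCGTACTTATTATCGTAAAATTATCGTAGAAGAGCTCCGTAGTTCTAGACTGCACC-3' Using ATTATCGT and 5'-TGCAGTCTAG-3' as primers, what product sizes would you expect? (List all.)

The forward primer ATTATCGT matches the top strand at positions 114–121, 125–132.
The reverse primer's reverse complement is CTAGACTGCA, matching at positions 150–159.
Each forward site pairs with the reverse site to give a product ending at position 159: sizes 46, 35 bp.

46 bp, 35 bp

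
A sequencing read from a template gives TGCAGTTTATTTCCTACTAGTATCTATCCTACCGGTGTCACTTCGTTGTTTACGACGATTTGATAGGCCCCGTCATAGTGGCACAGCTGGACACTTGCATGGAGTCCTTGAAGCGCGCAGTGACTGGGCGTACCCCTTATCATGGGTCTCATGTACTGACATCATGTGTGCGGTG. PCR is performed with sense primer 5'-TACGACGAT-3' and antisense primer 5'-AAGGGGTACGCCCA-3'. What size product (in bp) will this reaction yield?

88 bp

Forward primer TACGACGAT is found on the top strand at positions 51–59.
Taking the reverse complement of AAGGGGTACGCCCA gives TGGGCGTACCCCTT, found at positions 125–138 on the template; the primer anneals here to the top strand with its 3' end pointing upstream.
Amplicon spans positions 51–138: 88 bp.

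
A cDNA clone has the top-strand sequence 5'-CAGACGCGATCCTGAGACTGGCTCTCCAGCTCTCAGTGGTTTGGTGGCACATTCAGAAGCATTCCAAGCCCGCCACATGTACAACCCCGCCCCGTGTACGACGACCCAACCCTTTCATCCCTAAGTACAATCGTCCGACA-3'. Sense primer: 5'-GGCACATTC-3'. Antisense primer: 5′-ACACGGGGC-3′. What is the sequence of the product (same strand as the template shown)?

5'-GGCACATTCAGAAGCATTCCAAGCCCGCCACATGTACAACCCCGCCCCGTGT-3'

The forward primer matches the template at positions 46–54.
Reverse complement of the reverse primer: GCCCCGTGT. This occurs on the top strand at positions 89–97.
The product is the template from position 46 through 97 (52 bp).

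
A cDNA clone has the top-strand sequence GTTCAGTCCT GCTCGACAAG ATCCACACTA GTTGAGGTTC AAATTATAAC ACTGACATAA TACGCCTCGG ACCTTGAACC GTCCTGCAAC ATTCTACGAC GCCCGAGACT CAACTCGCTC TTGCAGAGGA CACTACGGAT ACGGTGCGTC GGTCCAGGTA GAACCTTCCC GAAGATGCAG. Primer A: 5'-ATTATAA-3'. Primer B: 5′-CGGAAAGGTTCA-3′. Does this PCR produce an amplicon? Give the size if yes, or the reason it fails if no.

No product — primer B has no binding site in the template.

Primer B (CGGAAAGGTTCA) does not match the top strand, and its reverse complement TGAACCTTTCCG does not match either.
With no annealing site for primer B, no amplification occurs.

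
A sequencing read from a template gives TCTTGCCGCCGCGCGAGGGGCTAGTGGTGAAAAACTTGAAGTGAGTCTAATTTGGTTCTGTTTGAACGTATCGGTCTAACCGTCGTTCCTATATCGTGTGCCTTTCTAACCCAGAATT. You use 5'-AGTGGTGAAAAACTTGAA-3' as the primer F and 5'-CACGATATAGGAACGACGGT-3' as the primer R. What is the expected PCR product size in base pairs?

Forward primer AGTGGTGAAAAACTTGAA is found on the top strand at positions 23–40.
Taking the reverse complement of CACGATATAGGAACGACGGT gives ACCGTCGTTCCTATATCGTG, found at positions 79–98 on the template; the primer anneals here to the top strand with its 3' end pointing upstream.
The product runs from position 23 to position 98, so its length is 98 − 23 + 1 = 76 bp.

76 bp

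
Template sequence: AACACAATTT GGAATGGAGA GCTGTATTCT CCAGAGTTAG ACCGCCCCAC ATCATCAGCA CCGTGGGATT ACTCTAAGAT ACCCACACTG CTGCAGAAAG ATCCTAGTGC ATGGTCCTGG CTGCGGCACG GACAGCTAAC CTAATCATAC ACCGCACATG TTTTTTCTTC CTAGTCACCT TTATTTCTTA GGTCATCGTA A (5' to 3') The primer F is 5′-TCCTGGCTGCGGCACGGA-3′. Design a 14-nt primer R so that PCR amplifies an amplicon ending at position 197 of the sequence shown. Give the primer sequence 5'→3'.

The forward primer binds at positions 115–132; the product's 3' end on the top strand is position 197.
The reverse primer anneals to the top strand over positions 184–197, i.e. to TTTCTTAGGTCATC.
Its sequence written 5'→3' is the reverse complement: GATGACCTAAGAAA.

5'-GATGACCTAAGAAA-3'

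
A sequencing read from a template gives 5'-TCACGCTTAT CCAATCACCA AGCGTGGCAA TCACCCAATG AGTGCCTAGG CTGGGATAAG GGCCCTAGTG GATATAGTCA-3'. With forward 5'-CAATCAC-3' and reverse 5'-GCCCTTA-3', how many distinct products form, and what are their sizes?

Two products: 52 bp, 36 bp

The forward primer CAATCAC matches the top strand at positions 12–18, 28–34.
The reverse primer's reverse complement is TAAGGGC, matching at positions 57–63.
Each forward site pairs with the reverse site to give a product ending at position 63: sizes 52, 36 bp.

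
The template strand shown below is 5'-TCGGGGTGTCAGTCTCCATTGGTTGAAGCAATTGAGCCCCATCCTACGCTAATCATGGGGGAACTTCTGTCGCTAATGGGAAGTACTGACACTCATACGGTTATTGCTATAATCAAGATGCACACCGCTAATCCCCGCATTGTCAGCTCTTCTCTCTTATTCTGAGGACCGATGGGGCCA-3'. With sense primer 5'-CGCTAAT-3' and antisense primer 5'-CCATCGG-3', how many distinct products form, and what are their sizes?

Three products: 129 bp, 105 bp, 50 bp

The forward primer CGCTAAT matches the top strand at positions 47–53, 71–77, 126–132.
The reverse primer's reverse complement is CCGATGG, matching at positions 169–175.
Each forward site pairs with the reverse site to give a product ending at position 175: sizes 129, 105, 50 bp.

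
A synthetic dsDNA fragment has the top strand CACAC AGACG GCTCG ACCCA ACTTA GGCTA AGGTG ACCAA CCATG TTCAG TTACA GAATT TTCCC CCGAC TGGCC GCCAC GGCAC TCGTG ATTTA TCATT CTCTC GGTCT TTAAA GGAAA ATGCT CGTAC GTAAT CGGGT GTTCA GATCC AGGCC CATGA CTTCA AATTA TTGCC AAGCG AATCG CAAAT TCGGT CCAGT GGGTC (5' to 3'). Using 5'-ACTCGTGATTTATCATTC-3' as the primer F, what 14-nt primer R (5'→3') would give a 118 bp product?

5'-CACTGGACCGAATT-3'

The forward primer binds at positions 84–101, so a 118 bp product ends at position 84 + 118 − 1 = 201.
The reverse primer anneals to the top strand over positions 188–201, i.e. to AATTCGGTCCAGTG.
Its sequence written 5'→3' is the reverse complement: CACTGGACCGAATT.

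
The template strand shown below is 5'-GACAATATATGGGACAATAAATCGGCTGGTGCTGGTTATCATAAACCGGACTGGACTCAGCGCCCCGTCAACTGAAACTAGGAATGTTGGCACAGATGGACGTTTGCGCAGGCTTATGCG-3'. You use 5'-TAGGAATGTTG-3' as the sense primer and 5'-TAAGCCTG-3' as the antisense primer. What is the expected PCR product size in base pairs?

The forward primer matches the template at positions 79–89.
Reverse complement of the reverse primer: CAGGCTTA. This occurs on the top strand at positions 109–116.
Amplicon spans positions 79–116: 38 bp.

38 bp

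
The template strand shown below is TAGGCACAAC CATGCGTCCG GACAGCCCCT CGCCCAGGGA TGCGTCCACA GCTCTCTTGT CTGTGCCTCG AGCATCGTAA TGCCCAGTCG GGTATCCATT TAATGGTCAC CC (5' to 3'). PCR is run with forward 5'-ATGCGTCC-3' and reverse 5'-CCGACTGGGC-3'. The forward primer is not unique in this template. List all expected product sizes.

80 bp, 52 bp

The forward primer ATGCGTCC matches the top strand at positions 12–19, 40–47.
The reverse primer's reverse complement is GCCCAGTCGG, matching at positions 82–91.
Each forward site pairs with the reverse site to give a product ending at position 91: sizes 80, 52 bp.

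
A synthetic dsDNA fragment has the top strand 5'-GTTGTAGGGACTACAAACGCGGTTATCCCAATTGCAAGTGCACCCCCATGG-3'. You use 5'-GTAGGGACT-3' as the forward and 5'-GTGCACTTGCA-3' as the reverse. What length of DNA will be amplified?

40 bp

Forward primer GTAGGGACT is found on the top strand at positions 4–12.
The reverse primer's reverse complement is TGCAAGTGCAC, which matches the template at positions 33–43.
The product runs from position 4 to position 43, so its length is 43 − 4 + 1 = 40 bp.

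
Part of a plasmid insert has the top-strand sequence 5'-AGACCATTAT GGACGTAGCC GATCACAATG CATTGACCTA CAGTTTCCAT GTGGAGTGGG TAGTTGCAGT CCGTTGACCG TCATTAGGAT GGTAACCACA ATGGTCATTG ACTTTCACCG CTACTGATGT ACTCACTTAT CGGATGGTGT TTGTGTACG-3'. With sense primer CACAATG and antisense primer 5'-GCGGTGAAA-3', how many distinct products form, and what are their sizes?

The forward primer CACAATG matches the top strand at positions 24–30, 97–103.
The reverse primer's reverse complement is TTTCACCGC, matching at positions 113–121.
Each forward site pairs with the reverse site to give a product ending at position 121: sizes 98, 25 bp.

Two products: 98 bp, 25 bp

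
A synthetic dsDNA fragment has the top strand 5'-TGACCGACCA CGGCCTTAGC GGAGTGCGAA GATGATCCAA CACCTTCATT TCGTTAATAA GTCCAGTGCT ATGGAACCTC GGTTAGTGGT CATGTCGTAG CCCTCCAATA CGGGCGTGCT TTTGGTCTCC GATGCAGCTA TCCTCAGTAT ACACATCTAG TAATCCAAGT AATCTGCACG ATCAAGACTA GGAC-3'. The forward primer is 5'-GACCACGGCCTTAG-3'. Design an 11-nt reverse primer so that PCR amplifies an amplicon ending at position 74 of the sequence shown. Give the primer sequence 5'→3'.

5'-CCATAGCACTG-3'

The forward primer binds at positions 6–19; the product's 3' end on the top strand is position 74.
The reverse primer anneals to the top strand over positions 64–74, i.e. to CAGTGCTATGG.
Its sequence written 5'→3' is the reverse complement: CCATAGCACTG.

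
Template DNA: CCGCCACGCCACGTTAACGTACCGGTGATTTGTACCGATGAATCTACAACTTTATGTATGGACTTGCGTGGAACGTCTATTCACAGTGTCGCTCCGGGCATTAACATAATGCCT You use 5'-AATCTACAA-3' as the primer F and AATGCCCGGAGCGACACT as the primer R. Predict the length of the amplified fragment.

Scanning the template, AATCTACAA occurs at positions 41–49; this primer anneals to the bottom strand there with its 3' end pointing downstream.
Taking the reverse complement of AATGCCCGGAGCGACACT gives AGTGTCGCTCCGGGCATT, found at positions 85–102 on the template; the primer anneals here to the top strand with its 3' end pointing upstream.
Amplicon spans positions 41–102: 62 bp.

62 bp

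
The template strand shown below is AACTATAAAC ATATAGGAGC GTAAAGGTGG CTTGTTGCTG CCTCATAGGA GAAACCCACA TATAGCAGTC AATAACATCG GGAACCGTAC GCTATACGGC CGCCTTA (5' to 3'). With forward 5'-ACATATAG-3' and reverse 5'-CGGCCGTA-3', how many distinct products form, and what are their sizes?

The forward primer ACATATAG matches the top strand at positions 9–16, 58–65.
The reverse primer's reverse complement is TACGGCCG, matching at positions 95–102.
Each forward site pairs with the reverse site to give a product ending at position 102: sizes 94, 45 bp.

Two products: 94 bp, 45 bp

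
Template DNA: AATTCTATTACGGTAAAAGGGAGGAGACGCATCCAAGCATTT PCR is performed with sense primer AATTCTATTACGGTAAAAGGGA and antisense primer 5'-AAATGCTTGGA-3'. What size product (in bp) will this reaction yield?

42 bp

The forward primer matches the template at positions 1–22.
Reverse complement of the reverse primer: TCCAAGCATTT. This occurs on the top strand at positions 32–42.
The product runs from position 1 to position 42, so its length is 42 − 1 + 1 = 42 bp.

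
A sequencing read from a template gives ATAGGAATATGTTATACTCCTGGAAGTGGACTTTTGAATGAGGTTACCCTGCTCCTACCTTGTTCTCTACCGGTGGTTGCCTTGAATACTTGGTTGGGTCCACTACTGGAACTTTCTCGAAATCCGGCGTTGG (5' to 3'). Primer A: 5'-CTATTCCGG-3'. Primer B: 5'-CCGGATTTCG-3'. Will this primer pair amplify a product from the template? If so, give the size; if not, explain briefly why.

Primer A (CTATTCCGG) does not match the top strand, and its reverse complement CCGGAATAG does not match either.
With no annealing site for primer A, no amplification occurs.

No product — primer A has no binding site in the template.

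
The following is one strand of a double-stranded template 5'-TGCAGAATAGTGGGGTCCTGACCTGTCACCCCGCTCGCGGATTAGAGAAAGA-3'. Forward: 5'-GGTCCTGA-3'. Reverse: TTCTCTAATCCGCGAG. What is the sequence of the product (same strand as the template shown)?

5'-GGTCCTGACCTGTCACCCCGCTCGCGGATTAGAGAA-3'

Scanning the template, GGTCCTGA occurs at positions 14–21; this primer anneals to the bottom strand there with its 3' end pointing downstream.
The reverse primer's reverse complement is CTCGCGGATTAGAGAA, which matches the template at positions 34–49.
The product is the template from position 14 through 49 (36 bp).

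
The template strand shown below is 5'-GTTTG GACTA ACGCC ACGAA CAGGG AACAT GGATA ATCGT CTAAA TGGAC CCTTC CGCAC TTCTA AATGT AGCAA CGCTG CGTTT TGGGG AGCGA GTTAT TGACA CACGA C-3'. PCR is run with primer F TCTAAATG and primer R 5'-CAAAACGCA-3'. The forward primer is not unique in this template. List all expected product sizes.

48 bp, 26 bp

The forward primer TCTAAATG matches the top strand at positions 40–47, 62–69.
The reverse primer's reverse complement is TGCGTTTTG, matching at positions 79–87.
Each forward site pairs with the reverse site to give a product ending at position 87: sizes 48, 26 bp.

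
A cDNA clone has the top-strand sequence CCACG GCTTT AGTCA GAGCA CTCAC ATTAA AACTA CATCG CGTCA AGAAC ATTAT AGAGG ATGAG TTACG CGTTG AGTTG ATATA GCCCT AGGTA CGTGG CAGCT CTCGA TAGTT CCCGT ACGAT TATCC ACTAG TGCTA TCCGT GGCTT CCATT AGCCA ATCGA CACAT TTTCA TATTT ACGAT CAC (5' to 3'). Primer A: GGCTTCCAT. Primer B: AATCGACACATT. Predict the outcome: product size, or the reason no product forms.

Primer A (GGCTTCCAT) matches the top strand at positions 146–154 (3' end points downstream).
Primer B (AATCGACACATT) also matches the top strand directly, at positions 160–171 — its reverse complement AATGTGTCGATT is not present.
Both primers anneal to the bottom strand with 3' ends pointing the same way, so neither can prime synthesis back toward the other.

No product — both primers anneal to the same strand and extend in the same direction.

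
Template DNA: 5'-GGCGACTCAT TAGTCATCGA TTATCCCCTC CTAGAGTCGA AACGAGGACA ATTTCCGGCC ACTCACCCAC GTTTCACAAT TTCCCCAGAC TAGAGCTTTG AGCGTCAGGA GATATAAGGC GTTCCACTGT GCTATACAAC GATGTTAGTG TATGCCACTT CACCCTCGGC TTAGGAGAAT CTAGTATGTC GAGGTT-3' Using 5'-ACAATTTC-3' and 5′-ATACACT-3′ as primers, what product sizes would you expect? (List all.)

106 bp, 78 bp

The forward primer ACAATTTC matches the top strand at positions 48–55, 76–83.
The reverse primer's reverse complement is AGTGTAT, matching at positions 147–153.
Each forward site pairs with the reverse site to give a product ending at position 153: sizes 106, 78 bp.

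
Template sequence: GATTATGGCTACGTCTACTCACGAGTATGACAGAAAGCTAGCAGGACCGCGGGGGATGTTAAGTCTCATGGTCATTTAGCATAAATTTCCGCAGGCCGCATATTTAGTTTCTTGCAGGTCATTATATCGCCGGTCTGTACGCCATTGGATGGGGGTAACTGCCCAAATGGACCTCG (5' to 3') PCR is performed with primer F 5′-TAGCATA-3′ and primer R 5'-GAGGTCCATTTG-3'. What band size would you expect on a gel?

99 bp

Forward primer TAGCATA is found on the top strand at positions 77–83.
The reverse primer's reverse complement is CAAATGGACCTC, which matches the template at positions 164–175.
Product length = (reverse-primer end) − (forward-primer start) + 1 = 175 − 77 + 1 = 99 bp.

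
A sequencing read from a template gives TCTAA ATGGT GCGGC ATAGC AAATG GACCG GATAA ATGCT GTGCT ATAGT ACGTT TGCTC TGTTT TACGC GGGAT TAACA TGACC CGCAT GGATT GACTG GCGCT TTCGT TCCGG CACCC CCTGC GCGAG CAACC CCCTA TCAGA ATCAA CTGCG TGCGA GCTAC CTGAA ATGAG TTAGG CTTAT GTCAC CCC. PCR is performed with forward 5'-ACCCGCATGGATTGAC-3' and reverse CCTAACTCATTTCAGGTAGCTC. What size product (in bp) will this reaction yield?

98 bp

Forward primer ACCCGCATGGATTGAC is found on the top strand at positions 83–98.
Reverse complement of the reverse primer: GAGCTACCTGAAATGAGTTAGG. This occurs on the top strand at positions 159–180.
The product runs from position 83 to position 180, so its length is 180 − 83 + 1 = 98 bp.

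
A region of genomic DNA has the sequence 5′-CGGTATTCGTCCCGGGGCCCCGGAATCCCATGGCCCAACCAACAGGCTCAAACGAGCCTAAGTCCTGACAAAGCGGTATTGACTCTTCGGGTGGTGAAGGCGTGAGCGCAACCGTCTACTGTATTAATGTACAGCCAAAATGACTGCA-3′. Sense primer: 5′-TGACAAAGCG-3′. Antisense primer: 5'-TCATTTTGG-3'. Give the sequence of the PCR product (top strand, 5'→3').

5'-TGACAAAGCGGTATTGACTCTTCGGGTGGTGAAGGCGTGAGCGCAACCGTCTACTGTATTAATGTACAGCCAAAATGA-3'

Forward primer TGACAAAGCG is found on the top strand at positions 66–75.
Reverse complement of the reverse primer: CCAAAATGA. This occurs on the top strand at positions 135–143.
The product is the template from position 66 through 143 (78 bp).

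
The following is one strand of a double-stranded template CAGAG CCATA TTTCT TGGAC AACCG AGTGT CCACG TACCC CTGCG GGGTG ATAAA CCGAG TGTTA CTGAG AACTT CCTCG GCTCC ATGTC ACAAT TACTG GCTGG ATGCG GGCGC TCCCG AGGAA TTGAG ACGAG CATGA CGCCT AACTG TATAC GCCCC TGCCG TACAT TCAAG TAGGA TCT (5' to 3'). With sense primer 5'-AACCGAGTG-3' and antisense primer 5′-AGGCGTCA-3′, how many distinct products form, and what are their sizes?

Two products: 125 bp, 92 bp

The forward primer AACCGAGTG matches the top strand at positions 21–29, 54–62.
The reverse primer's reverse complement is TGACGCCT, matching at positions 138–145.
Each forward site pairs with the reverse site to give a product ending at position 145: sizes 125, 92 bp.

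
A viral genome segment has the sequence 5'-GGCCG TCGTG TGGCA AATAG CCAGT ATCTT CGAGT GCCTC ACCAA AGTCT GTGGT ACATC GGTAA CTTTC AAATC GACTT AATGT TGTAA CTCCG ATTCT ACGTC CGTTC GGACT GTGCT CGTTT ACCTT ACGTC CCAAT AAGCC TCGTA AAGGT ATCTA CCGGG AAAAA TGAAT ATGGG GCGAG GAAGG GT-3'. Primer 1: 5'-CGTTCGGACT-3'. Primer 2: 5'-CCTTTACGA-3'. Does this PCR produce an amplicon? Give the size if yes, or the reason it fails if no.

Yes — a 49 bp product.

Primer 1 (CGTTCGGACT) matches the top strand at positions 106–115; it acts as a forward primer.
Primer 2's reverse complement is TCGTAAAGG, matching the top strand at positions 146–154; it acts as a reverse primer.
The 3' ends face each other across positions 106–154, giving a 49 bp product.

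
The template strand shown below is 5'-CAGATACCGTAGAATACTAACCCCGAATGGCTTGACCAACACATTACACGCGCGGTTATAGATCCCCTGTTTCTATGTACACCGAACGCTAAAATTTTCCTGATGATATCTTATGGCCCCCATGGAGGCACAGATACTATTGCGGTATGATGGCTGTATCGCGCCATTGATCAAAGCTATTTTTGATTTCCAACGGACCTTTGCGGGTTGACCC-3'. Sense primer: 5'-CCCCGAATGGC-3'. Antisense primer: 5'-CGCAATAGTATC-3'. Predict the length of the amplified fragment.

124 bp

The forward primer matches the template at positions 21–31.
The reverse primer's reverse complement is GATACTATTGCG, which matches the template at positions 133–144.
Amplicon spans positions 21–144: 124 bp.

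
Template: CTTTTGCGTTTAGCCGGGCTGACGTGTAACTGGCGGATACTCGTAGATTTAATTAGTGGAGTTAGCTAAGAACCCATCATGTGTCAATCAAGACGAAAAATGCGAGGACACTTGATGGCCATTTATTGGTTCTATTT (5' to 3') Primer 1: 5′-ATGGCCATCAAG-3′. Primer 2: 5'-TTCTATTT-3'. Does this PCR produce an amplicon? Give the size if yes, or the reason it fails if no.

No product — the primers' 3' ends point away from each other.

Primer 1 (ATGGCCATCAAG) has reverse complement CTTGATGGCCAT, which matches the top strand at positions 111–122; primer 1 anneals to the top strand there with its 3' end pointing upstream toward position 111.
Primer 2 (TTCTATTT) matches the top strand directly at positions 130–137; it anneals to the bottom strand with its 3' end pointing downstream toward position 137.
The 3' ends diverge (primer 1 extends toward position 1, primer 2 toward position 137), so the primers never converge on a shared product.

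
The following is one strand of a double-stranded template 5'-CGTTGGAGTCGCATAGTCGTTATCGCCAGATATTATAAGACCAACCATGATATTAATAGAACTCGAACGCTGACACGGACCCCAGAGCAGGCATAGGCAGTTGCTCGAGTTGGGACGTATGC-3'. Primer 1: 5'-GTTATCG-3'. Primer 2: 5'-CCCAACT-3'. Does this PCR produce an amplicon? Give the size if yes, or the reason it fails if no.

Yes — a 96 bp product.

Primer 1 (GTTATCG) matches the top strand at positions 19–25; it acts as a forward primer.
Primer 2's reverse complement is AGTTGGG, matching the top strand at positions 108–114; it acts as a reverse primer.
The 3' ends face each other across positions 19–114, giving a 96 bp product.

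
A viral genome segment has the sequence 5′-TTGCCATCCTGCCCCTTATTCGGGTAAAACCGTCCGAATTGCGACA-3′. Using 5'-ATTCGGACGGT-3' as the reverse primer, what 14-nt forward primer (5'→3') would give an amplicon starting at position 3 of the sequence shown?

5'-GCCATCCTGCCCCT-3'

The reverse primer's reverse complement ACCGTCCGAAT matches the template at positions 29–39; the product starts at position 3.
The forward primer is identical to the top strand over positions 3–16: GCCATCCTGCCCCT.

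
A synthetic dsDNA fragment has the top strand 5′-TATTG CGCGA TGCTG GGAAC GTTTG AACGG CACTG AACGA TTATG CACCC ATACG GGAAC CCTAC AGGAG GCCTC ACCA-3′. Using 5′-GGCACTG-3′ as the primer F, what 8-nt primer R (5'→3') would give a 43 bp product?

The forward primer binds at positions 29–35, so a 43 bp product ends at position 29 + 43 − 1 = 71.
The reverse primer anneals to the top strand over positions 64–71, i.e. to ACAGGAGG.
Its sequence written 5'→3' is the reverse complement: CCTCCTGT.

5'-CCTCCTGT-3'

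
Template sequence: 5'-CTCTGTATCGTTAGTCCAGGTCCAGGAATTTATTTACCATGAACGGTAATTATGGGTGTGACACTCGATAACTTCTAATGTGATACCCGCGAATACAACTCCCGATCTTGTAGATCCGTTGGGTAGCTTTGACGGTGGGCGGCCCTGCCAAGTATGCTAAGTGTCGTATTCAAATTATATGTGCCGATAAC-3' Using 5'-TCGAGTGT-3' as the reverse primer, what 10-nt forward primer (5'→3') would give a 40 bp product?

The reverse primer's reverse complement ACACTCGA matches the template at positions 61–68, so the product ends at position 68.
A 40 bp product then starts at position 68 − 40 + 1 = 29.
The forward primer is identical to the top strand there: TTTATTTACC.

5'-TTTATTTACC-3'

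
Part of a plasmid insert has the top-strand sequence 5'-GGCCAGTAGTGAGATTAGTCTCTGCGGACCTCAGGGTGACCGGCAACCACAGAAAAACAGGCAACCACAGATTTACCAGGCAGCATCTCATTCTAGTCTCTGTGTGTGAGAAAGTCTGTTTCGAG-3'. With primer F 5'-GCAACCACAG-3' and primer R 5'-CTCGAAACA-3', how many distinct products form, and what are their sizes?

The forward primer GCAACCACAG matches the top strand at positions 43–52, 61–70.
The reverse primer's reverse complement is TGTTTCGAG, matching at positions 117–125.
Each forward site pairs with the reverse site to give a product ending at position 125: sizes 83, 65 bp.

Two products: 83 bp, 65 bp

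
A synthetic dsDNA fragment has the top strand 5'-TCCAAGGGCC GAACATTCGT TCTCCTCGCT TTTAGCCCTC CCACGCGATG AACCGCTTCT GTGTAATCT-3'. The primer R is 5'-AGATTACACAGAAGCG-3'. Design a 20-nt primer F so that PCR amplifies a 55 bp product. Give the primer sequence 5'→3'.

5'-ATTCGTTCTCCTCGCTTTTA-3'

The reverse primer's reverse complement CGCTTCTGTGTAATCT matches the template at positions 54–69, so the product ends at position 69.
A 55 bp product then starts at position 69 − 55 + 1 = 15.
The forward primer is identical to the top strand there: ATTCGTTCTCCTCGCTTTTA.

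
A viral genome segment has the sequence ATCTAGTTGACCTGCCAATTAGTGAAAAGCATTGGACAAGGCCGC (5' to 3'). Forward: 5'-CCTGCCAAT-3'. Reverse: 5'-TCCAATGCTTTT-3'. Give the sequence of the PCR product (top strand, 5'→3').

The forward primer matches the template at positions 11–19.
Reverse complement of the reverse primer: AAAAGCATTGGA. This occurs on the top strand at positions 25–36.
The product is the template from position 11 through 36 (26 bp).

5'-CCTGCCAATTAGTGAAAAGCATTGGA-3'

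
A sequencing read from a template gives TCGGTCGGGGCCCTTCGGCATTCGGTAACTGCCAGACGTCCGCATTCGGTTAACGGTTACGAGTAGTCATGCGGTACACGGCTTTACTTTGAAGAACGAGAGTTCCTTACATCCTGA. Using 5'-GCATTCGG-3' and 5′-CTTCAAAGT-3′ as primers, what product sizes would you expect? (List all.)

77 bp, 53 bp

The forward primer GCATTCGG matches the top strand at positions 18–25, 42–49.
The reverse primer's reverse complement is ACTTTGAAG, matching at positions 86–94.
Each forward site pairs with the reverse site to give a product ending at position 94: sizes 77, 53 bp.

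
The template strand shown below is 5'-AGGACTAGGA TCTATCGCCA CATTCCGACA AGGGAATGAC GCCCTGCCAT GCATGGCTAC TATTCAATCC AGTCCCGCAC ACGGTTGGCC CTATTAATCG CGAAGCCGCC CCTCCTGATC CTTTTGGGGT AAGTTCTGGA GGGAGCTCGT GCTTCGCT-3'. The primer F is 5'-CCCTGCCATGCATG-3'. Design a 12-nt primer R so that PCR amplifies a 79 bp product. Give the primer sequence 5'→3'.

The forward primer binds at positions 42–55, so a 79 bp product ends at position 42 + 79 − 1 = 120.
The reverse primer anneals to the top strand over positions 109–120, i.e. to CCCCTCCTGATC.
Its sequence written 5'→3' is the reverse complement: GATCAGGAGGGG.

5'-GATCAGGAGGGG-3'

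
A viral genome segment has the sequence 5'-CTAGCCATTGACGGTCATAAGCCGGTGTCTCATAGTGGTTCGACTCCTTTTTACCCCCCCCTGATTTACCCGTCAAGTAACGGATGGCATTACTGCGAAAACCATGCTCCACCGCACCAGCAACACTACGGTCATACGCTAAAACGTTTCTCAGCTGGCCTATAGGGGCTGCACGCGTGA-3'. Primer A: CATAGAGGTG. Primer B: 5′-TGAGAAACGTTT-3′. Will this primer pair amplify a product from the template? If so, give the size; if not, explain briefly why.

No product — primer A has no binding site in the template.

Primer A (CATAGAGGTG) does not match the top strand, and its reverse complement CACCTCTATG does not match either.
With no annealing site for primer A, no amplification occurs.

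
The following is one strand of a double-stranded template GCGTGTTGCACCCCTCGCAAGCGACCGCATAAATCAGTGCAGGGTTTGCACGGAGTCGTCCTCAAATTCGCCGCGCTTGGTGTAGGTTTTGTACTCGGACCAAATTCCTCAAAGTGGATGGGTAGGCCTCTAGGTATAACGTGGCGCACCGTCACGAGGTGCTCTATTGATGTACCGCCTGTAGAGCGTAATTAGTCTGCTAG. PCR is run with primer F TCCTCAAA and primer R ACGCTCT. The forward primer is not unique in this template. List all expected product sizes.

131 bp, 84 bp

The forward primer TCCTCAAA matches the top strand at positions 59–66, 106–113.
The reverse primer's reverse complement is AGAGCGT, matching at positions 183–189.
Each forward site pairs with the reverse site to give a product ending at position 189: sizes 131, 84 bp.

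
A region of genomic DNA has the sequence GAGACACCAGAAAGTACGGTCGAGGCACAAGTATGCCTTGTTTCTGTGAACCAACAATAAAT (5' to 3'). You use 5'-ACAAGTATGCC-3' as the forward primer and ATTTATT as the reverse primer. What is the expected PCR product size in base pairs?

36 bp

Scanning the template, ACAAGTATGCC occurs at positions 27–37; this primer anneals to the bottom strand there with its 3' end pointing downstream.
Reverse complement of the reverse primer: AATAAAT. This occurs on the top strand at positions 56–62.
The product runs from position 27 to position 62, so its length is 62 − 27 + 1 = 36 bp.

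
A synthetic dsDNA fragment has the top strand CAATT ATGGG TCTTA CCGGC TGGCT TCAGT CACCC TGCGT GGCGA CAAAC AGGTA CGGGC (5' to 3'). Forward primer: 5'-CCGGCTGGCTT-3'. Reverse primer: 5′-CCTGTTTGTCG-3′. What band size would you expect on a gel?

38 bp

Forward primer CCGGCTGGCTT is found on the top strand at positions 16–26.
Taking the reverse complement of CCTGTTTGTCG gives CGACAAACAGG, found at positions 43–53 on the template; the primer anneals here to the top strand with its 3' end pointing upstream.
Product length = (reverse-primer end) − (forward-primer start) + 1 = 53 − 16 + 1 = 38 bp.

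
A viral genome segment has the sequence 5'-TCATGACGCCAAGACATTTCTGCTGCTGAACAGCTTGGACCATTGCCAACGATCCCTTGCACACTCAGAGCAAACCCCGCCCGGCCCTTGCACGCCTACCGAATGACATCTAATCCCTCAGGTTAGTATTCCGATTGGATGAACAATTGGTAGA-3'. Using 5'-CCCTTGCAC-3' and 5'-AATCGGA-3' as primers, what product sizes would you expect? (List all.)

The forward primer CCCTTGCAC matches the top strand at positions 54–62, 85–93.
The reverse primer's reverse complement is TCCGATT, matching at positions 130–136.
Each forward site pairs with the reverse site to give a product ending at position 136: sizes 83, 52 bp.

83 bp, 52 bp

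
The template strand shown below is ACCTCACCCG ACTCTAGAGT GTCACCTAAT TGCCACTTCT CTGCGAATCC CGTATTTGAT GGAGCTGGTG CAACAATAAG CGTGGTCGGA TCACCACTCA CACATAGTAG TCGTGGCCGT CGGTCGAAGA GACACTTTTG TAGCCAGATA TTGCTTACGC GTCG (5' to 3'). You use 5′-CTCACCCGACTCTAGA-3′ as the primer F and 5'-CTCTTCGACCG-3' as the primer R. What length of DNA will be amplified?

Scanning the template, CTCACCCGACTCTAGA occurs at positions 3–18; this primer anneals to the bottom strand there with its 3' end pointing downstream.
Taking the reverse complement of CTCTTCGACCG gives CGGTCGAAGAG, found at positions 121–131 on the template; the primer anneals here to the top strand with its 3' end pointing upstream.
Product length = (reverse-primer end) − (forward-primer start) + 1 = 131 − 3 + 1 = 129 bp.

129 bp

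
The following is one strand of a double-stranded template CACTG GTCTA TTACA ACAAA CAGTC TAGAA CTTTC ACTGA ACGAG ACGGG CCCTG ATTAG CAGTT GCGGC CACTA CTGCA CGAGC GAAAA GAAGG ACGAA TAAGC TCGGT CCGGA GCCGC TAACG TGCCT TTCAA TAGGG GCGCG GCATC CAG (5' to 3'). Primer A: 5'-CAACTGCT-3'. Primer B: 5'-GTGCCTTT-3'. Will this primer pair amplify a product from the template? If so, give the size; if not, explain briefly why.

Primer A (CAACTGCT) has reverse complement AGCAGTTG, which matches the top strand at positions 59–66; primer A anneals to the top strand there with its 3' end pointing upstream toward position 59.
Primer B (GTGCCTTT) matches the top strand directly at positions 125–132; it anneals to the bottom strand with its 3' end pointing downstream toward position 132.
The 3' ends diverge (primer A extends toward position 1, primer B toward position 153), so the primers never converge on a shared product.

No product — the primers' 3' ends point away from each other.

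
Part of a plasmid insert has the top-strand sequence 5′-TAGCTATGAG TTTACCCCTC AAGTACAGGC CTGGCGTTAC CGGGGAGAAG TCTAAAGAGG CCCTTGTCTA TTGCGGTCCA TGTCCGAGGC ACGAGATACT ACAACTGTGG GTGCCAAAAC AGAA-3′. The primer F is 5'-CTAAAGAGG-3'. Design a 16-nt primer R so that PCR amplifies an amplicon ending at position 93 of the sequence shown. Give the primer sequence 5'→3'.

The forward primer binds at positions 52–60; the product's 3' end on the top strand is position 93.
The reverse primer anneals to the top strand over positions 78–93, i.e. to CCATGTCCGAGGCACG.
Its sequence written 5'→3' is the reverse complement: CGTGCCTCGGACATGG.

5'-CGTGCCTCGGACATGG-3'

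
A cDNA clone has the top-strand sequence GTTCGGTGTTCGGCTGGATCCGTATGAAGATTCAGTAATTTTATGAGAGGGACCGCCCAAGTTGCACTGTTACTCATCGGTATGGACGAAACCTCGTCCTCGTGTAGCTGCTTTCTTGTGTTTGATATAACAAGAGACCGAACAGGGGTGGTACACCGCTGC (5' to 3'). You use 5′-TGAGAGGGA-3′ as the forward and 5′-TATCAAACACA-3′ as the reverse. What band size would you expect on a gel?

84 bp

The forward primer matches the template at positions 44–52.
The reverse primer's reverse complement is TGTGTTTGATA, which matches the template at positions 117–127.
Amplicon spans positions 44–127: 84 bp.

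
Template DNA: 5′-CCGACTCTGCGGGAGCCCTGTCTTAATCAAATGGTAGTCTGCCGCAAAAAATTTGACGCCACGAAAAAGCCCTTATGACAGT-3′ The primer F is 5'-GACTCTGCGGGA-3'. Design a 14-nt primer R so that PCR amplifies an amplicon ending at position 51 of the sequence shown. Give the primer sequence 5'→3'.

5'-TTTTTTGCGGCAGA-3'

The forward primer binds at positions 3–14; the product's 3' end on the top strand is position 51.
The reverse primer anneals to the top strand over positions 38–51, i.e. to TCTGCCGCAAAAAA.
Its sequence written 5'→3' is the reverse complement: TTTTTTGCGGCAGA.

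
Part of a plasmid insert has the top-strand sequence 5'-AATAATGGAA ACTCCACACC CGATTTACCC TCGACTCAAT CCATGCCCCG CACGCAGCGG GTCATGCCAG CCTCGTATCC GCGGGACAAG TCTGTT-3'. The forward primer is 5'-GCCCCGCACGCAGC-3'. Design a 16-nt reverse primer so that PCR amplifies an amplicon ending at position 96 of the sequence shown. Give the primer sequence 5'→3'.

5'-AACAGACTTGTCCCGC-3'

The forward primer binds at positions 45–58; the product's 3' end on the top strand is position 96.
The reverse primer anneals to the top strand over positions 81–96, i.e. to GCGGGACAAGTCTGTT.
Its sequence written 5'→3' is the reverse complement: AACAGACTTGTCCCGC.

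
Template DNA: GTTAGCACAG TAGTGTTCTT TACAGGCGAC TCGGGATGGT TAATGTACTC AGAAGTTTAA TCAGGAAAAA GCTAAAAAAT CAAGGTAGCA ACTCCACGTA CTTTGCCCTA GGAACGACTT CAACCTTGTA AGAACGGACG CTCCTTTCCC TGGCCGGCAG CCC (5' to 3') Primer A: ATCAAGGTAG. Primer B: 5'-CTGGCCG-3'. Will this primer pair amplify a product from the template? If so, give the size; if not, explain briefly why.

Primer A (ATCAAGGTAG) matches the top strand at positions 79–88 (3' end points downstream).
Primer B (CTGGCCG) also matches the top strand directly, at positions 150–156 — its reverse complement CGGCCAG is not present.
Both primers anneal to the bottom strand with 3' ends pointing the same way, so neither can prime synthesis back toward the other.

No product — both primers anneal to the same strand and extend in the same direction.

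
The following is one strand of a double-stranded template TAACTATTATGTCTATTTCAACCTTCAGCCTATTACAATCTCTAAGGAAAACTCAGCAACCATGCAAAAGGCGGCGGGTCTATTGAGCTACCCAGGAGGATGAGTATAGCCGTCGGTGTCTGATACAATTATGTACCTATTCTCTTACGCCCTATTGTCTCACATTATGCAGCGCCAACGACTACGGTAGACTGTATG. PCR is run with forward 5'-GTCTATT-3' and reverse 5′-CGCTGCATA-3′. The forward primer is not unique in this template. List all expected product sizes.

The forward primer GTCTATT matches the top strand at positions 11–17, 78–84.
The reverse primer's reverse complement is TATGCAGCG, matching at positions 166–174.
Each forward site pairs with the reverse site to give a product ending at position 174: sizes 164, 97 bp.

164 bp, 97 bp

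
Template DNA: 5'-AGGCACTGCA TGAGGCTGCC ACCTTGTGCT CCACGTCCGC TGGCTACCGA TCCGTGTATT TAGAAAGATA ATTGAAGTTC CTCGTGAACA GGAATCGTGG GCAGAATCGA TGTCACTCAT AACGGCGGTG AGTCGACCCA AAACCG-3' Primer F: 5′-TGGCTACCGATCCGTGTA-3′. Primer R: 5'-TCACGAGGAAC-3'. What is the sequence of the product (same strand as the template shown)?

5'-TGGCTACCGATCCGTGTATTTAGAAAGATAATTGAAGTTCCTCGTGA-3'

Forward primer TGGCTACCGATCCGTGTA is found on the top strand at positions 41–58.
Taking the reverse complement of TCACGAGGAAC gives GTTCCTCGTGA, found at positions 77–87 on the template; the primer anneals here to the top strand with its 3' end pointing upstream.
The product is the template from position 41 through 87 (47 bp).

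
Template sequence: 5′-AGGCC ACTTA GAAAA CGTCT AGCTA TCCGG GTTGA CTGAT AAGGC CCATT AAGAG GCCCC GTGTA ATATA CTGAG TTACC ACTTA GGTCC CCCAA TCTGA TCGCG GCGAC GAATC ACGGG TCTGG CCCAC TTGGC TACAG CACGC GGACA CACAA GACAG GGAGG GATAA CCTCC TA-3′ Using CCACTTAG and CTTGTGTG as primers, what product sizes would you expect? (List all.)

The forward primer CCACTTAG matches the top strand at positions 4–11, 79–86.
The reverse primer's reverse complement is CACACAAG, matching at positions 149–156.
Each forward site pairs with the reverse site to give a product ending at position 156: sizes 153, 78 bp.

153 bp, 78 bp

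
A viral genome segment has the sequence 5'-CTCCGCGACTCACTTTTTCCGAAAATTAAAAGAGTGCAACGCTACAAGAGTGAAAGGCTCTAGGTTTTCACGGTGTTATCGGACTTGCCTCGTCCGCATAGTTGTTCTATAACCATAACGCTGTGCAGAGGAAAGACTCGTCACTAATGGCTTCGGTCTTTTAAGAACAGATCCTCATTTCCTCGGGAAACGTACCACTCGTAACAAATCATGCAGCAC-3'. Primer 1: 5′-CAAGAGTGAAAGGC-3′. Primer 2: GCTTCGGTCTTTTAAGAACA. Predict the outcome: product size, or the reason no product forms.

No product — both primers anneal to the same strand and extend in the same direction.

Primer 1 (CAAGAGTGAAAGGC) matches the top strand at positions 45–58 (3' end points downstream).
Primer 2 (GCTTCGGTCTTTTAAGAACA) also matches the top strand directly, at positions 150–169 — its reverse complement TGTTCTTAAAAGACCGAAGC is not present.
Both primers anneal to the bottom strand with 3' ends pointing the same way, so neither can prime synthesis back toward the other.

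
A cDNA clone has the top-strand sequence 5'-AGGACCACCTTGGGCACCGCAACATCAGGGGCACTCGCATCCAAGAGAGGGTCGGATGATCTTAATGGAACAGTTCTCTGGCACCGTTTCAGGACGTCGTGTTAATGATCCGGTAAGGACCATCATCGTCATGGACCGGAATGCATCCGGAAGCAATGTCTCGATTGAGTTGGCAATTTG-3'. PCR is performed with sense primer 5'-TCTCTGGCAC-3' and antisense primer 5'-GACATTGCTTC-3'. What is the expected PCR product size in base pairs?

86 bp

Forward primer TCTCTGGCAC is found on the top strand at positions 75–84.
The reverse primer's reverse complement is GAAGCAATGTC, which matches the template at positions 150–160.
Amplicon spans positions 75–160: 86 bp.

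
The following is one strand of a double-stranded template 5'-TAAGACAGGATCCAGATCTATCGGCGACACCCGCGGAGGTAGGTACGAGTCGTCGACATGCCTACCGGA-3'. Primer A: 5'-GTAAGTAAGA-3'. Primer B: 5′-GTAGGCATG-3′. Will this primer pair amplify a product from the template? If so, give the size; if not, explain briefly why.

No product — primer A has no binding site in the template.

Primer A (GTAAGTAAGA) does not match the top strand, and its reverse complement TCTTACTTAC does not match either.
With no annealing site for primer A, no amplification occurs.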